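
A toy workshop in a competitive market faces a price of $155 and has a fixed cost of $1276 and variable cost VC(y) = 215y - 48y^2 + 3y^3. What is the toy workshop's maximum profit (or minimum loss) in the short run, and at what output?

Profit = -$76 at y = 10

AVC = 215 - 48y + 3y^2; min AVC = $23 at y = 8. Since P = $155 ≥ min AVC, the firm produces.
With MC = 215 - 96y + 9y^2, P = MC on the upward-sloping part at y* = 10.
TR = 155·10 = 1550. TC = 1276 + 350 = 1626. Profit = 1550 − 1626 = -$76.
Shutting down would mean losing the fixed cost of $1276, so operating at a loss of $76 is better by $1200.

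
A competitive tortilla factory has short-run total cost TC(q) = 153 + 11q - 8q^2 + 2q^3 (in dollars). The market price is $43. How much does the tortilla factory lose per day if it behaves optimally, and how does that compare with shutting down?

AVC = 11 - 8q + 2q^2; min AVC = $3 at q = 2. Since P = $43 ≥ min AVC, the firm produces.
MC = 11 - 16q + 6q^2. Setting P = MC and taking the root on the rising branch gives q* = 4.
TR = 43·4 = 172. TC = 153 + 44 = 197. Profit = 172 − 197 = -$25.
That loss of $25 beats the $153 the firm would lose by shutting down; producing recovers $128 of fixed cost.

Profit = -$25 at q = 4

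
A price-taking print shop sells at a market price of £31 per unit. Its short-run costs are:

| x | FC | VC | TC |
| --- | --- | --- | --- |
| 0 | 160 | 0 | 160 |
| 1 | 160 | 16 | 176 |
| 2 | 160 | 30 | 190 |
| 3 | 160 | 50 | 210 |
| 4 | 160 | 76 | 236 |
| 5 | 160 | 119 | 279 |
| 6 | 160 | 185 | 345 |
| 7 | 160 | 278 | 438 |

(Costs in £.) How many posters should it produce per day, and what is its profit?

Compute π = P·x − TC at each output: x=0: -160; x=1: -145; x=2: -128; x=3: -117; x=4: -112; x=5: -124; x=6: -159; x=7: -221.
Profit is maximized at x = 4. AVC there is 76/4 = £19 ≤ P, so producing beats shutting down (which would give -£160).

x = 4; profit = -£112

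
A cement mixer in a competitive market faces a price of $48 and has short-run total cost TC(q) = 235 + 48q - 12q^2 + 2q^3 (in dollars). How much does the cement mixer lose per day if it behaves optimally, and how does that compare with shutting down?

AVC = 48 - 12q + 2q^2 has its minimum $30 at q = 3; price $48 clears that bar, so the firm operates.
With MC = 48 - 24q + 6q^2, P = MC on the upward-sloping part at q* = 4.
TR = 48·4 = 192. TC = 235 + 128 = 363. Profit = 192 − 363 = -$171.
Shutting down would mean losing the fixed cost of $235, so operating at a loss of $171 is better by $64.

Profit = -$171 at q = 4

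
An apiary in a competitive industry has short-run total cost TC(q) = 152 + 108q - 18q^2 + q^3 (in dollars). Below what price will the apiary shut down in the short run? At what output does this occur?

The firm shuts down when price falls below the minimum of average variable cost. AVC = VC/q = 108 - 18q + q^2.
At the minimum of AVC, MC = AVC. MC = 108 - 36q + 3q^2; setting MC = AVC gives 2q^2 - 18q = 0, so q = 9. min AVC = 27.
So the shutdown price is $27.

$27 per unit, at q = 9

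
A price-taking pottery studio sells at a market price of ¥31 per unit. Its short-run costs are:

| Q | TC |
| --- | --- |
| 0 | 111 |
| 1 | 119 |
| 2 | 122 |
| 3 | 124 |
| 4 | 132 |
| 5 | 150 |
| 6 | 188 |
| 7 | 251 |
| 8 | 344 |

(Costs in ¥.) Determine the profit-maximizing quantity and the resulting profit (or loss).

Q = 5; profit = ¥5

Profit at each row (π = 31Q − TC): Q=0: -111; Q=1: -88; Q=2: -60; Q=3: -31; Q=4: -8; Q=5: 5; Q=6: -2; Q=7: -34; Q=8: -96.
Profit is maximized at Q = 5. AVC there is 39/5 = ¥7.80 ≤ P, so producing beats shutting down (which would give -¥111).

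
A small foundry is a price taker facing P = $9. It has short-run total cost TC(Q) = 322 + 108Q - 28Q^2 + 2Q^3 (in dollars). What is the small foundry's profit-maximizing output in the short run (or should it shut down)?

Variable cost is VC = 108Q - 28Q^2 + 2Q^3, so AVC = VC/Q = 108 - 28Q + 2Q^2 and MC = dTC/dQ = 108 - 56Q + 6Q^2.
The AVC parabola has its vertex at Q = 28/4 = 7, where AVC = 108 - 28·7 + 2·7^2 = $10.
P = $9 lies below min AVC = $10; no output level covers variable cost.
Best response: produce nothing and absorb the $322 fixed cost.

Shut down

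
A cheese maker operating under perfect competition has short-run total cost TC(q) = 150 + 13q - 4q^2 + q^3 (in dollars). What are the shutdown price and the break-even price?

Shutdown price = $9; break-even price = $48

AVC = 13 - 4q + q^2; minimized at q = 2, giving min AVC = $9. That is the shutdown price.
ATC = 150/q + 13 - 4q + q^2. Setting dATC/dq = −150/q^2 − 4 + 2q = 0 gives q = 5 (since 2·5^3 − 4·5^2 = 150).
min ATC = 150/5 + 13 − 4·5 + 5^2 = $48. That is the break-even price.
Between these two prices the firm operates at a loss; above $48 it earns a profit.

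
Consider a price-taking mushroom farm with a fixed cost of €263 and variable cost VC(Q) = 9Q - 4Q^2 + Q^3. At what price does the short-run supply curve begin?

The shutdown price is the minimum of AVC. VC = 9Q - 4Q^2 + Q^3, so AVC = 9 - 4Q + Q^2.
dAVC/dQ = -4 + 2Q = 0 gives Q = 2. min AVC = 9 - 4·2 + 2^2 = 5.
So the shutdown price is €5.

€5 per unit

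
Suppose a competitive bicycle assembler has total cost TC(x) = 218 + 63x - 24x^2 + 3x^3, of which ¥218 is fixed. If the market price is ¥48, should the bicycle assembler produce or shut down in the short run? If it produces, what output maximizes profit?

Produce at x = 5

From TC, MC = TC'(x) = 63 - 48x + 9x^2 and AVC = VC/x = 63 - 24x + 3x^2.
AVC is minimized where dAVC/dx = -24 + 6x = 0, at x = 4; min AVC = 63 - 24·4 + 3·4^2 = ¥15.
P = ¥48 exceeds min AVC = ¥15, so the firm stays open.
Set P = MC: 48 = 63 - 48x + 9x^2 → 15 - 48x + 9x^2 = 0. The roots are x = 1/3 and x = 5; the profit-maximizing output is on the rising part of MC, so x* = 5.
Check: AVC at x = 5 is ¥18 ≤ P, so revenue covers variable cost.
Profit = P·x − TC = 48·5 − 308 = -¥68, a loss, but smaller than the ¥218 fixed cost the firm would lose by shutting down.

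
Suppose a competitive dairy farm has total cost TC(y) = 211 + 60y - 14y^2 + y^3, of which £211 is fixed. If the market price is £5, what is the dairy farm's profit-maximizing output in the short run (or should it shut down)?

Variable cost is VC = 60y - 14y^2 + y^3, so AVC = VC/y = 60 - 14y + y^2 and MC = dTC/dy = 60 - 28y + 3y^2.
The AVC parabola has its vertex at y = 14/2 = 7, where AVC = 60 - 14·7 + 7^2 = £11.
P = £5 lies below min AVC = £11; no output level covers variable cost.
The firm minimizes its loss by shutting down and losing only its fixed cost of £211.

Shut down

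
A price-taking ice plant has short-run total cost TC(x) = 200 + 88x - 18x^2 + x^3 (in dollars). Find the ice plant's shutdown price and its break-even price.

AVC = 88 - 18x + x^2; minimized at x = 9, giving min AVC = $7. That is the shutdown price.
ATC = 200/x + 88 - 18x + x^2. Setting dATC/dx = −200/x^2 − 18 + 2x = 0 gives x = 10 (since 2·10^3 − 18·10^2 = 200).
min ATC = 200/10 + 88 − 18·10 + 10^2 = $28. That is the break-even price.
Between these two prices the firm operates at a loss; above $28 it earns a profit.

Shutdown price = $7; break-even price = $28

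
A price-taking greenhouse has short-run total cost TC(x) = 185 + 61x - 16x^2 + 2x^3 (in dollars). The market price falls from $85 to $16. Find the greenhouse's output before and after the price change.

MC = 61 - 32x + 6x^2; the shutdown threshold is min AVC = $29 (at x = 4).
With P = $85 above the shutdown price, P = MC gives x = 6.
At P = $16 < min AVC = $29, price no longer covers variable cost at any output, so the firm shuts down: x = 0.

Output falls from 6 to 0 (the firm shuts down)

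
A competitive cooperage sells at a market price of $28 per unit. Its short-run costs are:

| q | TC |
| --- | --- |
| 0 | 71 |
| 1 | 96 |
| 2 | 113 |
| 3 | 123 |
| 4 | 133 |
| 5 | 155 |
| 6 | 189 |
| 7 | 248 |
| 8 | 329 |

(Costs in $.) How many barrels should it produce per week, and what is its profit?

q = 5; profit = -$15

Compute π = P·q − TC at each output: q=0: -71; q=1: -68; q=2: -57; q=3: -39; q=4: -21; q=5: -15; q=6: -21; q=7: -52; q=8: -105.
Profit is maximized at q = 5. AVC there is 84/5 = $16.80 ≤ P, so producing beats shutting down (which would give -$71).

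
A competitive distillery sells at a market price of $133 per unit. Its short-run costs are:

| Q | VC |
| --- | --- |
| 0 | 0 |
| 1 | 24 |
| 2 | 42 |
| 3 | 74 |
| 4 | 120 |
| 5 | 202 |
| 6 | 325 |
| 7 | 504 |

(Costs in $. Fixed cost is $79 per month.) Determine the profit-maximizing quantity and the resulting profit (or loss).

Compute π = P·Q − TC at each output: Q=0: -79; Q=1: 30; Q=2: 145; Q=3: 246; Q=4: 333; Q=5: 384; Q=6: 394; Q=7: 348.
Profit is maximized at Q = 6. AVC there is 325/6 = $54.17 ≤ P, so producing beats shutting down (which would give -$79).

Q = 6; profit = $394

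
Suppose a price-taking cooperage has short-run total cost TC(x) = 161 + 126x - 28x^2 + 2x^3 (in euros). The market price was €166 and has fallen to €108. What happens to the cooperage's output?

Output falls from 10 to 9

MC = 126 - 56x + 6x^2; the shutdown threshold is min AVC = €28 (at x = 7).
At P = €166 ≥ min AVC, set P = MC on the rising branch: x = 10.
At P = €108 ≥ min AVC, set P = MC: x = 9. The firm stays open but cuts output.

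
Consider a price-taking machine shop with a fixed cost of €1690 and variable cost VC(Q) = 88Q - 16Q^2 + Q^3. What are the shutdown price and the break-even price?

Shutdown price = min AVC. AVC = 88 - 16Q + Q^2, with vertex at Q = 8 and minimum €24.
ATC = 1690/Q + 88 - 16Q + Q^2. Setting dATC/dQ = −1690/Q^2 − 16 + 2Q = 0 gives Q = 13 (since 2·13^3 − 16·13^2 = 1690).
min ATC = 1690/13 + 88 − 16·13 + 13^2 = €179. That is the break-even price.
For €24 ≤ P < €179 the firm produces at a loss; below €24 it shuts down.

Shutdown price = €24; break-even price = €179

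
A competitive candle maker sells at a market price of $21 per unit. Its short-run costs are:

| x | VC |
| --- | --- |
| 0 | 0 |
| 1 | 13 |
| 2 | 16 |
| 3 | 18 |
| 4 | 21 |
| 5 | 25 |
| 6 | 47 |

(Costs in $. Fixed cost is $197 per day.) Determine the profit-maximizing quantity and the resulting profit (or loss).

x = 5; profit = -$117

Compute π = P·x − TC at each output: x=0: -197; x=1: -189; x=2: -171; x=3: -152; x=4: -134; x=5: -117; x=6: -118.
Profit is maximized at x = 5. AVC there is 25/5 = $5 ≤ P, so producing beats shutting down (which would give -$197).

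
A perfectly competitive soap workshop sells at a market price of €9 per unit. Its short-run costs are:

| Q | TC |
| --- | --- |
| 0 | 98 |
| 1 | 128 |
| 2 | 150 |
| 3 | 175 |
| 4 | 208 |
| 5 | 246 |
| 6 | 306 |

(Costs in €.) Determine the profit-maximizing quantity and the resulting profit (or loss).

Tabulate TR − TC: Q=0: -98; Q=1: -119; Q=2: -132; Q=3: -148; Q=4: -172; Q=5: -201; Q=6: -252.
Profit is highest at Q = 0. Equivalently, the lowest AVC in the table is 77/3 ≈ €25.67 at Q = 3, and P = €9 falls below it — price never covers variable cost, so the firm shuts down and loses only its fixed cost.

Q = 0 (shut down); profit = -€98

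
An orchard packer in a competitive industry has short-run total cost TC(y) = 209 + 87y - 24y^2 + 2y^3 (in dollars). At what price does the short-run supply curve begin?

$15 per unit

The shutdown price is the minimum of AVC. VC = 87y - 24y^2 + 2y^3, so AVC = 87 - 24y + 2y^2.
At the minimum of AVC, MC = AVC. MC = 87 - 48y + 6y^2; setting MC = AVC gives 4y^2 - 24y = 0, so y = 6. min AVC = 15.
So the shutdown price is $15.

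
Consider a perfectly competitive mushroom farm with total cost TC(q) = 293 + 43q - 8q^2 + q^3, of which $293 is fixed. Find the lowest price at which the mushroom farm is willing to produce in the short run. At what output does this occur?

$27 per unit, at q = 4

Short-run supply begins at min AVC. From VC = 43q - 8q^2 + q^3, AVC = 43 - 8q + q^2.
dAVC/dq = -8 + 2q = 0 gives q = 4. min AVC = 43 - 8·4 + 4^2 = 27.
So the shutdown price is $27.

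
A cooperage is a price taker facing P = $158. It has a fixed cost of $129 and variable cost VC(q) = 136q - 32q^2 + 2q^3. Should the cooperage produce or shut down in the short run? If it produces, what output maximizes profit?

Produce at q = 11

Strip out fixed cost: VC = 136q - 32q^2 + 2q^3. Then AVC = 136 - 32q + 2q^2 and MC = 136 - 64q + 6q^2.
The AVC parabola has its vertex at q = 32/4 = 8, where AVC = 136 - 32·8 + 2·8^2 = $8.
Since P = $158 ≥ min AVC = $8, price covers variable cost and the firm should produce.
P = MC gives -22 - 64q + 6q^2 = 0, with roots -1/3 and 11. Take the larger (rising MC): q* = 11.
Check: AVC at q = 11 is $26 ≤ P, so revenue covers variable cost.
Profit = P·q − TC = 158·11 − 415 = $1323.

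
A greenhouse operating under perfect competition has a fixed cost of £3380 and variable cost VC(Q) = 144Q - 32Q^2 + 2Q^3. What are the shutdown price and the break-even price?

AVC = 144 - 32Q + 2Q^2; minimized at Q = 8, giving min AVC = £16. That is the shutdown price.
ATC = 3380/Q + 144 - 32Q + 2Q^2. Setting dATC/dQ = −3380/Q^2 − 32 + 4Q = 0 gives Q = 13 (since 4·13^3 − 32·13^2 = 3380).
min ATC = 3380/13 + 144 − 32·13 + 2·13^2 = £326. That is the break-even price.
For £16 ≤ P < £326 the firm produces at a loss; below £16 it shuts down.

Shutdown price = £16; break-even price = £326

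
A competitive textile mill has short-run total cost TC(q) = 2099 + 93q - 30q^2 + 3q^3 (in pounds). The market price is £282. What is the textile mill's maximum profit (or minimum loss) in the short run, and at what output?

AVC = 93 - 30q + 3q^2 has its minimum £18 at q = 5; price £282 clears that bar, so the firm operates.
MC = 93 - 60q + 9q^2. Setting P = MC and taking the root on the rising branch gives q* = 9.
TR = 282·9 = 2538. TC = 2099 + 594 = 2693. Profit = 2538 − 2693 = -£155.
That loss of £155 beats the £2099 the firm would lose by shutting down; producing recovers £1944 of fixed cost.

Profit = -£155 at q = 9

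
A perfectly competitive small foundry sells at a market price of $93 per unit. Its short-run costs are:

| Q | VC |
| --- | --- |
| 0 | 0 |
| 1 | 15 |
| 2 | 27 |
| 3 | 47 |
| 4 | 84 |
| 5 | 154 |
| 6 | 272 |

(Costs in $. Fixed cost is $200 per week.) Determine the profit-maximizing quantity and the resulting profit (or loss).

Profit at each row (π = 93Q − TC): Q=0: -200; Q=1: -122; Q=2: -41; Q=3: 32; Q=4: 88; Q=5: 111; Q=6: 86.
Profit is maximized at Q = 5. AVC there is 154/5 = $30.80 ≤ P, so producing beats shutting down (which would give -$200).

Q = 5; profit = $111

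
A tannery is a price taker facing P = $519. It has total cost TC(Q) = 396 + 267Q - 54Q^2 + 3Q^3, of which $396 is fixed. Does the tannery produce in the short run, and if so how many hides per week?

From TC, MC = TC'(Q) = 267 - 108Q + 9Q^2 and AVC = VC/Q = 267 - 54Q + 3Q^2.
AVC hits its minimum where MC = AVC, at Q = 9, giving min AVC = 267 - 54·9 + 3·9^2 = $24.
P = $519 exceeds min AVC = $24, so the firm stays open.
Solving P = MC: -252 - 108Q + 9Q^2 = 0 ⇒ Q = -2 or 14. On the upward-sloping branch, Q* = 14.
Check: AVC at Q = 14 is $99 ≤ P, so revenue covers variable cost.
Profit = P·Q − TC = 519·14 − 1782 = $5484.

Produce at Q = 14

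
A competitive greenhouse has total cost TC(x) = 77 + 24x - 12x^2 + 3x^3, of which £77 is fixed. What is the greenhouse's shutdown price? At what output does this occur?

The firm shuts down when price falls below the minimum of average variable cost. AVC = VC/x = 24 - 12x + 3x^2.
At the minimum of AVC, MC = AVC. MC = 24 - 24x + 9x^2; setting MC = AVC gives 6x^2 - 12x = 0, so x = 2. min AVC = 12.
So the shutdown price is £12.

£12 per unit, at x = 2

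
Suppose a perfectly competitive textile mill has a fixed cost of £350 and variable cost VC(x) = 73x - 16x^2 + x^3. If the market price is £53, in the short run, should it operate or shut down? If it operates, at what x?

Variable cost is VC = 73x - 16x^2 + x^3, so AVC = VC/x = 73 - 16x + x^2 and MC = dTC/dx = 73 - 32x + 3x^2.
The AVC parabola has its vertex at x = 16/2 = 8, where AVC = 73 - 16·8 + 8^2 = £9.
Because £53 ≥ £9, revenue can cover variable cost; the firm operates.
P = MC gives 20 - 32x + 3x^2 = 0, with roots 2/3 and 10. Take the larger (rising MC): x* = 10.
Check: AVC at x = 10 is £13 ≤ P, so revenue covers variable cost.
Profit = P·x − TC = 53·10 − 480 = £50.

Produce at x = 10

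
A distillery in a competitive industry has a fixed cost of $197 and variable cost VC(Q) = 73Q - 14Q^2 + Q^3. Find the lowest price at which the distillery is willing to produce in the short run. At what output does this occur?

The shutdown price is the minimum of AVC. VC = 73Q - 14Q^2 + Q^3, so AVC = 73 - 14Q + Q^2.
At the minimum of AVC, MC = AVC. MC = 73 - 28Q + 3Q^2; setting MC = AVC gives 2Q^2 - 14Q = 0, so Q = 7. min AVC = 24.
The firm shuts down for any P below $24.

$24 per unit, at Q = 7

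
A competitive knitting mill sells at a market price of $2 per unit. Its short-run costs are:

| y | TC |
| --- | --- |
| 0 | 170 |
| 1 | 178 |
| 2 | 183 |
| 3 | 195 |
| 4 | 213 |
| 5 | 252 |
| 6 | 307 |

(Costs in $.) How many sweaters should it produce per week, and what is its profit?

y = 0 (shut down); profit = -$170

Profit at each row (π = 2y − TC): y=0: -170; y=1: -176; y=2: -179; y=3: -189; y=4: -205; y=5: -242; y=6: -295.
Profit is highest at y = 0. Equivalently, the lowest AVC in the table is 13/2 ≈ $6.50 at y = 2, and P = $2 falls below it — price never covers variable cost, so the firm shuts down and loses only its fixed cost.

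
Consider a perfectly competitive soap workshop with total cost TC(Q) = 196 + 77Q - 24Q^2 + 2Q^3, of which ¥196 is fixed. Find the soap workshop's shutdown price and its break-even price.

AVC = 77 - 24Q + 2Q^2; minimized at Q = 6, giving min AVC = ¥5. That is the shutdown price.
ATC = 196/Q + 77 - 24Q + 2Q^2. Setting dATC/dQ = −196/Q^2 − 24 + 4Q = 0 gives Q = 7 (since 4·7^3 − 24·7^2 = 196).
min ATC = 196/7 + 77 − 24·7 + 2·7^2 = ¥35. That is the break-even price.
For ¥5 ≤ P < ¥35 the firm produces at a loss; below ¥5 it shuts down.

Shutdown price = ¥5; break-even price = ¥35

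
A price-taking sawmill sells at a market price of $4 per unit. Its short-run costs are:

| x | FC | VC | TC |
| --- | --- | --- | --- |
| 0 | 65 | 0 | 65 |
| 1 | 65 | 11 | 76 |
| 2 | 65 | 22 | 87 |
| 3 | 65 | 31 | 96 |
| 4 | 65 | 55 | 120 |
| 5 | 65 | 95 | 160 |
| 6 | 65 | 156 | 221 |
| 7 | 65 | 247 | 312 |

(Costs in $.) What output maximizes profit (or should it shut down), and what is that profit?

Tabulate TR − TC: x=0: -65; x=1: -72; x=2: -79; x=3: -84; x=4: -104; x=5: -140; x=6: -197; x=7: -284.
Profit is highest at x = 0. Equivalently, the lowest AVC in the table is 31/3 ≈ $10.33 at x = 3, and P = $4 falls below it — price never covers variable cost, so the firm shuts down and loses only its fixed cost.

x = 0 (shut down); profit = -$65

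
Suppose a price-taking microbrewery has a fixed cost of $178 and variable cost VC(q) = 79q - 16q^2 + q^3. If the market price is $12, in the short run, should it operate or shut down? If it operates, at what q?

Shut down

Variable cost is VC = 79q - 16q^2 + q^3, so AVC = VC/q = 79 - 16q + q^2 and MC = dTC/dq = 79 - 32q + 3q^2.
The AVC parabola has its vertex at q = 16/2 = 8, where AVC = 79 - 16·8 + 8^2 = $15.
P = $12 lies below min AVC = $15; no output level covers variable cost.
The firm minimizes its loss by shutting down and losing only its fixed cost of $178.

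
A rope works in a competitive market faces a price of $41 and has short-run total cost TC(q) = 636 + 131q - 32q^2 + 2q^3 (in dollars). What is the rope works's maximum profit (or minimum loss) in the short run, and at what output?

AVC = 131 - 32q + 2q^2; min AVC = $3 at q = 8. Since P = $41 ≥ min AVC, the firm produces.
With MC = 131 - 64q + 6q^2, P = MC on the upward-sloping part at q* = 9.
TR = 41·9 = 369. TC = 636 + 45 = 681. Profit = 369 − 681 = -$312.
That loss of $312 beats the $636 the firm would lose by shutting down; producing recovers $324 of fixed cost.

Profit = -$312 at q = 9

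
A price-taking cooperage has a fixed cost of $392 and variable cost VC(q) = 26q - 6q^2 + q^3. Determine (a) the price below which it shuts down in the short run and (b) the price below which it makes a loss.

AVC = 26 - 6q + q^2; minimized at q = 3, giving min AVC = $17. That is the shutdown price.
ATC = 392/q + 26 - 6q + q^2. Setting dATC/dq = −392/q^2 − 6 + 2q = 0 gives q = 7 (since 2·7^3 − 6·7^2 = 392).
min ATC = 392/7 + 26 − 6·7 + 7^2 = $89. That is the break-even price.
For $17 ≤ P < $89 the firm produces at a loss; below $17 it shuts down.

Shutdown price = $17; break-even price = $89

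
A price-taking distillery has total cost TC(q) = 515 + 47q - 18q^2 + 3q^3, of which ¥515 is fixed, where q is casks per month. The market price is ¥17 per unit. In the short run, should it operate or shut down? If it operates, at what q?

From TC, MC = TC'(q) = 47 - 36q + 9q^2 and AVC = VC/q = 47 - 18q + 3q^2.
AVC hits its minimum where MC = AVC, at q = 3, giving min AVC = 47 - 18·3 + 3·3^2 = ¥20.
Since P = ¥17 < min AVC = ¥20, price fails to cover variable cost at any output.
Best response: produce nothing and absorb the ¥515 fixed cost.

Shut down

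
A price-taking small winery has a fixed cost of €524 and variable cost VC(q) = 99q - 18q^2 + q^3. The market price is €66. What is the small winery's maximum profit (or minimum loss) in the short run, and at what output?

Profit = -€40 at q = 11

AVC = 99 - 18q + q^2; min AVC = €18 at q = 9. Since P = €66 ≥ min AVC, the firm produces.
With MC = 99 - 36q + 3q^2, P = MC on the upward-sloping part at q* = 11.
TR = 66·11 = 726. TC = 524 + 242 = 766. Profit = 726 − 766 = -€40.
That loss of €40 beats the €524 the firm would lose by shutting down; producing recovers €484 of fixed cost.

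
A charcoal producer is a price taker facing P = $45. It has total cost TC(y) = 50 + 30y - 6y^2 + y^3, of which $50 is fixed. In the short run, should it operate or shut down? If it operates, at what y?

Produce at y = 5

Strip out fixed cost: VC = 30y - 6y^2 + y^3. Then AVC = 30 - 6y + y^2 and MC = 30 - 12y + 3y^2.
AVC is minimized where dAVC/dy = -6 + 2y = 0, at y = 3; min AVC = 30 - 6·3 + 3^2 = $21.
Since P = $45 ≥ min AVC = $21, price covers variable cost and the firm should produce.
Set P = MC: 45 = 30 - 12y + 3y^2 → -15 - 12y + 3y^2 = 0. The roots are y = -1 and y = 5; the profit-maximizing output is on the rising part of MC, so y* = 5.
Check: AVC at y = 5 is $25 ≤ P, so revenue covers variable cost.
Profit = P·y − TC = 45·5 − 175 = $50.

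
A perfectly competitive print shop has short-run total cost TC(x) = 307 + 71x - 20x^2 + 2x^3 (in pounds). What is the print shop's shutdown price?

The firm shuts down when price falls below the minimum of average variable cost. AVC = VC/x = 71 - 20x + 2x^2.
At the minimum of AVC, MC = AVC. MC = 71 - 40x + 6x^2; setting MC = AVC gives 4x^2 - 20x = 0, so x = 5. min AVC = 21.
For P < £21 the firm produces nothing.

£21 per unit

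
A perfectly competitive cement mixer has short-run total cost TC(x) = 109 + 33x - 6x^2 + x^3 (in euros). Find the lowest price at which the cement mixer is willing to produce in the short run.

€24 per unit

The firm shuts down when price falls below the minimum of average variable cost. AVC = VC/x = 33 - 6x + x^2.
dAVC/dx = -6 + 2x = 0 gives x = 3. min AVC = 33 - 6·3 + 3^2 = 24.
So the shutdown price is €24.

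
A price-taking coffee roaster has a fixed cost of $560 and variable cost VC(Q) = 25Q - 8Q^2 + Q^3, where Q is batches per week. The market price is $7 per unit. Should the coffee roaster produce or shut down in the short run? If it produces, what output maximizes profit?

Shut down

Strip out fixed cost: VC = 25Q - 8Q^2 + Q^3. Then AVC = 25 - 8Q + Q^2 and MC = 25 - 16Q + 3Q^2.
AVC is minimized where dAVC/dQ = -8 + 2Q = 0, at Q = 4; min AVC = 25 - 8·4 + 4^2 = $9.
P = $7 lies below min AVC = $9; no output level covers variable cost.
Best response: produce nothing and absorb the $560 fixed cost.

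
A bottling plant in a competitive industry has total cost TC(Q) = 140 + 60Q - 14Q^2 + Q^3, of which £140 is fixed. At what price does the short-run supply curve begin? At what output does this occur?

£11 per unit, at Q = 7

The shutdown price is the minimum of AVC. VC = 60Q - 14Q^2 + Q^3, so AVC = 60 - 14Q + Q^2.
At the minimum of AVC, MC = AVC. MC = 60 - 28Q + 3Q^2; setting MC = AVC gives 2Q^2 - 14Q = 0, so Q = 7. min AVC = 11.
The firm shuts down for any P below £11.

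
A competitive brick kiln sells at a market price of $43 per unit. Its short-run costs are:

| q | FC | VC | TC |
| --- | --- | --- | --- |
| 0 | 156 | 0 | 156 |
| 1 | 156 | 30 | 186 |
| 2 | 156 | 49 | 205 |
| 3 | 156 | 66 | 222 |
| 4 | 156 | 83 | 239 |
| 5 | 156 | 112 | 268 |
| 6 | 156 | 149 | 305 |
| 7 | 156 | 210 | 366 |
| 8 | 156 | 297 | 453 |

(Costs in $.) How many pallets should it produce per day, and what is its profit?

Compute π = P·q − TC at each output: q=0: -156; q=1: -143; q=2: -119; q=3: -93; q=4: -67; q=5: -53; q=6: -47; q=7: -65; q=8: -109.
Profit is maximized at q = 6. AVC there is 149/6 = $24.83 ≤ P, so producing beats shutting down (which would give -$156).

q = 6; profit = -$47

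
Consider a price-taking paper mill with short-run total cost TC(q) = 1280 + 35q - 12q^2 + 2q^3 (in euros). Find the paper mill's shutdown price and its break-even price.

Shutdown price = €17; break-even price = €227

Shutdown price = min AVC. AVC = 35 - 12q + 2q^2, with vertex at q = 3 and minimum €17.
ATC = 1280/q + 35 - 12q + 2q^2. Setting dATC/dq = −1280/q^2 − 12 + 4q = 0 gives q = 8 (since 4·8^3 − 12·8^2 = 1280).
min ATC = 1280/8 + 35 − 12·8 + 2·8^2 = €227. That is the break-even price.
Between these two prices the firm operates at a loss; above €227 it earns a profit.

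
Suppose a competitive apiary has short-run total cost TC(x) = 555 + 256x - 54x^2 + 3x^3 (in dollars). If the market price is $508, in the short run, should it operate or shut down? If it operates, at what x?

From TC, MC = TC'(x) = 256 - 108x + 9x^2 and AVC = VC/x = 256 - 54x + 3x^2.
The AVC parabola has its vertex at x = 54/6 = 9, where AVC = 256 - 54·9 + 3·9^2 = $13.
Since P = $508 ≥ min AVC = $13, price covers variable cost and the firm should produce.
Solving P = MC: -252 - 108x + 9x^2 = 0 ⇒ x = -2 or 14. On the upward-sloping branch, x* = 14.
Check: AVC at x = 14 is $88 ≤ P, so revenue covers variable cost.
Profit = P·x − TC = 508·14 − 1787 = $5325.

Produce at x = 14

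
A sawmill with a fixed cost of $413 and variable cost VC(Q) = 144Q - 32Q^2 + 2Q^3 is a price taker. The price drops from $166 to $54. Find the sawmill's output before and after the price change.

MC = 144 - 64Q + 6Q^2; the shutdown threshold is min AVC = $16 (at Q = 8).
At P = $166 ≥ min AVC, set P = MC on the rising branch: Q = 11.
At P = $54 ≥ min AVC, set P = MC: Q = 9. The firm stays open but cuts output.

Output falls from 11 to 9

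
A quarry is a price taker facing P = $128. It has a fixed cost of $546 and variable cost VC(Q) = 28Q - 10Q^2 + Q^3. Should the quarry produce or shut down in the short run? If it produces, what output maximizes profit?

Produce at Q = 10

From TC, MC = TC'(Q) = 28 - 20Q + 3Q^2 and AVC = VC/Q = 28 - 10Q + Q^2.
AVC is minimized where dAVC/dQ = -10 + 2Q = 0, at Q = 5; min AVC = 28 - 10·5 + 5^2 = $3.
Since P = $128 ≥ min AVC = $3, price covers variable cost and the firm should produce.
P = MC gives -100 - 20Q + 3Q^2 = 0, with roots -10/3 and 10. Take the larger (rising MC): Q* = 10.
Check: AVC at Q = 10 is $28 ≤ P, so revenue covers variable cost.
Profit = P·Q − TC = 128·10 − 826 = $454.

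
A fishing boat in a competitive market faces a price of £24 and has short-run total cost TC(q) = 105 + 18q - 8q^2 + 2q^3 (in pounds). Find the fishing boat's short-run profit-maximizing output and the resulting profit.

AVC = 18 - 8q + 2q^2; min AVC = £10 at q = 2. Since P = £24 ≥ min AVC, the firm produces.
With MC = 18 - 16q + 6q^2, P = MC on the upward-sloping part at q* = 3.
TR = 24·3 = 72. TC = 105 + 36 = 141. Profit = 72 − 141 = -£69.
That loss of £69 beats the £105 the firm would lose by shutting down; producing recovers £36 of fixed cost.

Profit = -£69 at q = 3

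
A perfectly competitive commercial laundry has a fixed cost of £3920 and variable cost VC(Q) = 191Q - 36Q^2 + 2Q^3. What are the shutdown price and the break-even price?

Shutdown price = £29; break-even price = £359

Shutdown price = min AVC. AVC = 191 - 36Q + 2Q^2, with vertex at Q = 9 and minimum £29.
ATC = 3920/Q + 191 - 36Q + 2Q^2. Setting dATC/dQ = −3920/Q^2 − 36 + 4Q = 0 gives Q = 14 (since 4·14^3 − 36·14^2 = 3920).
min ATC = 3920/14 + 191 − 36·14 + 2·14^2 = £359. That is the break-even price.
For £29 ≤ P < £359 the firm produces at a loss; below £29 it shuts down.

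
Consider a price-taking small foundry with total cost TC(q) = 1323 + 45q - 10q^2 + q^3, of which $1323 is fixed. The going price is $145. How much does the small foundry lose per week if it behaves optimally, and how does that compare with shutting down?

Profit = -$323 at q = 10

AVC = 45 - 10q + q^2; min AVC = $20 at q = 5. Since P = $145 ≥ min AVC, the firm produces.
MC = 45 - 20q + 3q^2. Setting P = MC and taking the root on the rising branch gives q* = 10.
TR = 145·10 = 1450. TC = 1323 + 450 = 1773. Profit = 1450 − 1773 = -$323.
That loss of $323 beats the $1323 the firm would lose by shutting down; producing recovers $1000 of fixed cost.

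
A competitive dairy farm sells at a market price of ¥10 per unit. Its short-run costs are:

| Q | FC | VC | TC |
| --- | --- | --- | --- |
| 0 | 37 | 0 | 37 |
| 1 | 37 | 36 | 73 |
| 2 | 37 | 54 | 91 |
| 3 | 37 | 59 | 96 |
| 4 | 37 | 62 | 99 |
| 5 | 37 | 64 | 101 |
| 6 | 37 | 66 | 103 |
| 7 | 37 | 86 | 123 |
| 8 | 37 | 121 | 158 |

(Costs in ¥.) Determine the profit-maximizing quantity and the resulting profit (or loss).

Q = 0 (shut down); profit = -¥37

Tabulate TR − TC: Q=0: -37; Q=1: -63; Q=2: -71; Q=3: -66; Q=4: -59; Q=5: -51; Q=6: -43; Q=7: -53; Q=8: -78.
Profit is highest at Q = 0. Equivalently, the lowest AVC in the table is 66/6 ≈ ¥11 at Q = 6, and P = ¥10 falls below it — price never covers variable cost, so the firm shuts down and loses only its fixed cost.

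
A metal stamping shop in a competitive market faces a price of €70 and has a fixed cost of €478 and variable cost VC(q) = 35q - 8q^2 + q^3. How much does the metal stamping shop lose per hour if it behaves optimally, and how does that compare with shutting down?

Profit = -€184 at q = 7

AVC = 35 - 8q + q^2 has its minimum €19 at q = 4; price €70 clears that bar, so the firm operates.
MC = 35 - 16q + 3q^2. Setting P = MC and taking the root on the rising branch gives q* = 7.
TR = 70·7 = 490. TC = 478 + 196 = 674. Profit = 490 − 674 = -€184.
That loss of €184 beats the €478 the firm would lose by shutting down; producing recovers €294 of fixed cost.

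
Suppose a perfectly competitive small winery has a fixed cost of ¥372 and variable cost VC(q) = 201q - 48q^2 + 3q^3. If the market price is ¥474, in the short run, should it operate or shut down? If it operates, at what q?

Variable cost is VC = 201q - 48q^2 + 3q^3, so AVC = VC/q = 201 - 48q + 3q^2 and MC = dTC/dq = 201 - 96q + 9q^2.
AVC is minimized where dAVC/dq = -48 + 6q = 0, at q = 8; min AVC = 201 - 48·8 + 3·8^2 = ¥9.
Since P = ¥474 ≥ min AVC = ¥9, price covers variable cost and the firm should produce.
P = MC gives -273 - 96q + 9q^2 = 0, with roots -7/3 and 13. Take the larger (rising MC): q* = 13.
Check: AVC at q = 13 is ¥84 ≤ P, so revenue covers variable cost.
Profit = P·q − TC = 474·13 − 1464 = ¥4698.

Produce at q = 13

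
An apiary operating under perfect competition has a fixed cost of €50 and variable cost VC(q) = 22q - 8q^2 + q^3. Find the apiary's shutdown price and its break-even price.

Shutdown price = €6; break-even price = €17

AVC = 22 - 8q + q^2; minimized at q = 4, giving min AVC = €6. That is the shutdown price.
ATC = 50/q + 22 - 8q + q^2. Setting dATC/dq = −50/q^2 − 8 + 2q = 0 gives q = 5 (since 2·5^3 − 8·5^2 = 50).
min ATC = 50/5 + 22 − 8·5 + 5^2 = €17. That is the break-even price.
Between these two prices the firm operates at a loss; above €17 it earns a profit.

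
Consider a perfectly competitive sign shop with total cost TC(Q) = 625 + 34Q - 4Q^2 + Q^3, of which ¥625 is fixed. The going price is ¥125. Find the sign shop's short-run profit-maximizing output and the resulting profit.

Profit = -¥135 at Q = 7

AVC = 34 - 4Q + Q^2; min AVC = ¥30 at Q = 2. Since P = ¥125 ≥ min AVC, the firm produces.
MC = 34 - 8Q + 3Q^2. Setting P = MC and taking the root on the rising branch gives Q* = 7.
TR = 125·7 = 875. TC = 625 + 385 = 1010. Profit = 875 − 1010 = -¥135.
Shutting down would mean losing the fixed cost of ¥625, so operating at a loss of ¥135 is better by ¥490.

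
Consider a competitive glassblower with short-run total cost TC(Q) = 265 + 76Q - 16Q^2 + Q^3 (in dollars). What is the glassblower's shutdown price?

The firm shuts down when price falls below the minimum of average variable cost. AVC = VC/Q = 76 - 16Q + Q^2.
dAVC/dQ = -16 + 2Q = 0 gives Q = 8. min AVC = 76 - 16·8 + 8^2 = 12.
For P < $12 the firm produces nothing.

$12 per unit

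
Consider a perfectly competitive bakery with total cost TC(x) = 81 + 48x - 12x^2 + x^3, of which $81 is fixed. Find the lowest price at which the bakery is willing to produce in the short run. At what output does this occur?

The shutdown price is the minimum of AVC. VC = 48x - 12x^2 + x^3, so AVC = 48 - 12x + x^2.
dAVC/dx = -12 + 2x = 0 gives x = 6. min AVC = 48 - 12·6 + 6^2 = 12.
For P < $12 the firm produces nothing.

$12 per unit, at x = 6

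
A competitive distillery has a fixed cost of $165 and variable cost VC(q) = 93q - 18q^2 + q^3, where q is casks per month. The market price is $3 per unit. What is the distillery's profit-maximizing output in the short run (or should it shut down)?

Strip out fixed cost: VC = 93q - 18q^2 + q^3. Then AVC = 93 - 18q + q^2 and MC = 93 - 36q + 3q^2.
AVC hits its minimum where MC = AVC, at q = 9, giving min AVC = 93 - 18·9 + 9^2 = $12.
P = $3 lies below min AVC = $12; no output level covers variable cost.
The firm minimizes its loss by shutting down and losing only its fixed cost of $165.

Shut down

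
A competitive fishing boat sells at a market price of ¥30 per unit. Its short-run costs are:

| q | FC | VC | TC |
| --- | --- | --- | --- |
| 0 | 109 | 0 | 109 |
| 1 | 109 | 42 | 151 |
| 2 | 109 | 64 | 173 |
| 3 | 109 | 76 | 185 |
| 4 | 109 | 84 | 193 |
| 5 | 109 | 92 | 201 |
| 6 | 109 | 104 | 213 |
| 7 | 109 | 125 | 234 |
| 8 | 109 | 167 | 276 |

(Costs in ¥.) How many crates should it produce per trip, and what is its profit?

q = 7; profit = -¥24

Profit at each row (π = 30q − TC): q=0: -109; q=1: -121; q=2: -113; q=3: -95; q=4: -73; q=5: -51; q=6: -33; q=7: -24; q=8: -36.
Profit is maximized at q = 7. AVC there is 125/7 = ¥17.86 ≤ P, so producing beats shutting down (which would give -¥109).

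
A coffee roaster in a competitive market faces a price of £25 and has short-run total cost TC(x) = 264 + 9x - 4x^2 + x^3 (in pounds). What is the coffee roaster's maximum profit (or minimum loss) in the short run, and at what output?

AVC = 9 - 4x + x^2; min AVC = £5 at x = 2. Since P = £25 ≥ min AVC, the firm produces.
With MC = 9 - 8x + 3x^2, P = MC on the upward-sloping part at x* = 4.
TR = 25·4 = 100. TC = 264 + 36 = 300. Profit = 100 − 300 = -£200.
By producing, the firm covers all variable cost plus £64 of fixed cost; shutting down would lose the full £264.

Profit = -£200 at x = 4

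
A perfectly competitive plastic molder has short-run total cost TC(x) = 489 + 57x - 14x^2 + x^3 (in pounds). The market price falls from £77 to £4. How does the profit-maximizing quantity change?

AVC = 57 - 14x + x^2, minimized at x = 7 where min AVC = £8. MC = 57 - 28x + 3x^2.
At P = £77 ≥ min AVC, set P = MC on the rising branch: x = 10.
At P = £4 < min AVC = £8, price no longer covers variable cost at any output, so the firm shuts down: x = 0.

Output falls from 10 to 0 (the firm shuts down)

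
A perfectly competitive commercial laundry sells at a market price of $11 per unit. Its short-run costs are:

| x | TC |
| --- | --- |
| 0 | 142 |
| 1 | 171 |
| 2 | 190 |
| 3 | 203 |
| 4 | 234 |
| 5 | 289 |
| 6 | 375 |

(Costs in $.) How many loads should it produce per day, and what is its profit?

x = 0 (shut down); profit = -$142

Profit at each row (π = 11x − TC): x=0: -142; x=1: -160; x=2: -168; x=3: -170; x=4: -190; x=5: -234; x=6: -309.
Profit is highest at x = 0. Equivalently, the lowest AVC in the table is 61/3 ≈ $20.33 at x = 3, and P = $11 falls below it — price never covers variable cost, so the firm shuts down and loses only its fixed cost.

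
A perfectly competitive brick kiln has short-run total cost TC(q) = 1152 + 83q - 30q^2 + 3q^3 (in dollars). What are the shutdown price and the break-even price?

AVC = 83 - 30q + 3q^2; minimized at q = 5, giving min AVC = $8. That is the shutdown price.
ATC = 1152/q + 83 - 30q + 3q^2. Setting dATC/dq = −1152/q^2 − 30 + 6q = 0 gives q = 8 (since 6·8^3 − 30·8^2 = 1152).
min ATC = 1152/8 + 83 − 30·8 + 3·8^2 = $179. That is the break-even price.
Between these two prices the firm operates at a loss; above $179 it earns a profit.

Shutdown price = $8; break-even price = $179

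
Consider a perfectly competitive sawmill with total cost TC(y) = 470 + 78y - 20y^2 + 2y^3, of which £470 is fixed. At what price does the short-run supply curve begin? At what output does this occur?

The firm shuts down when price falls below the minimum of average variable cost. AVC = VC/y = 78 - 20y + 2y^2.
At the minimum of AVC, MC = AVC. MC = 78 - 40y + 6y^2; setting MC = AVC gives 4y^2 - 20y = 0, so y = 5. min AVC = 28.
The firm shuts down for any P below £28.

£28 per unit, at y = 5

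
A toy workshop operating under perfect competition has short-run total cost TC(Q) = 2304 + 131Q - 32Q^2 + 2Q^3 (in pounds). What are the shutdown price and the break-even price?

Shutdown price = min AVC. AVC = 131 - 32Q + 2Q^2, with vertex at Q = 8 and minimum £3.
ATC = 2304/Q + 131 - 32Q + 2Q^2. Setting dATC/dQ = −2304/Q^2 − 32 + 4Q = 0 gives Q = 12 (since 4·12^3 − 32·12^2 = 2304).
min ATC = 2304/12 + 131 − 32·12 + 2·12^2 = £227. That is the break-even price.
Between these two prices the firm operates at a loss; above £227 it earns a profit.

Shutdown price = £3; break-even price = £227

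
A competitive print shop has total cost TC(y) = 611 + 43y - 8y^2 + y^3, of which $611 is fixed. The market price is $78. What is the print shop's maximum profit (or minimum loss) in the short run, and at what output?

Profit = -$317 at y = 7

AVC = 43 - 8y + y^2; min AVC = $27 at y = 4. Since P = $78 ≥ min AVC, the firm produces.
With MC = 43 - 16y + 3y^2, P = MC on the upward-sloping part at y* = 7.
TR = 78·7 = 546. TC = 611 + 252 = 863. Profit = 546 − 863 = -$317.
By producing, the firm covers all variable cost plus $294 of fixed cost; shutting down would lose the full $611.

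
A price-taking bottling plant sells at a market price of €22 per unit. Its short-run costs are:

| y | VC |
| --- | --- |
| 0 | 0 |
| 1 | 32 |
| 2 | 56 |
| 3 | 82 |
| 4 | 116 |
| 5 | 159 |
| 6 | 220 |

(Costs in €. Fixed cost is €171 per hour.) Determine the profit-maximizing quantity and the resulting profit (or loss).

Compute π = P·y − TC at each output: y=0: -171; y=1: -181; y=2: -183; y=3: -187; y=4: -199; y=5: -220; y=6: -259.
Profit is highest at y = 0. Equivalently, the lowest AVC in the table is 82/3 ≈ €27.33 at y = 3, and P = €22 falls below it — price never covers variable cost, so the firm shuts down and loses only its fixed cost.

y = 0 (shut down); profit = -€171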